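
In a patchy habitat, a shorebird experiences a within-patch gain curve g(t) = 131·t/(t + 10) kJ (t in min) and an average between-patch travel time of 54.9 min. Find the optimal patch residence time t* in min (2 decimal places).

23.43 min

Optimal t* satisfies g'(t*) = g(t*)/(T + t*).
g'(t) = 131·10/(t + 10)². Setting 131·10/(t+10)² = 131t/[(t+10)(54.9+t)] gives 10(54.9+t) = t(t+10), so t² = 10×54.9 = 549.
t* = √549 = 23.43 min.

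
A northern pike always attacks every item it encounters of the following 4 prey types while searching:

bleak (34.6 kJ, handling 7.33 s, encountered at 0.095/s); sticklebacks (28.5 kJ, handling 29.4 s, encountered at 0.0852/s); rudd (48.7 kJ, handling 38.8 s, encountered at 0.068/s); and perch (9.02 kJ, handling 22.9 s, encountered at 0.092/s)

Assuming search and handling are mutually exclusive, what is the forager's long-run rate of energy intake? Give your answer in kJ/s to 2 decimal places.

Energy encountered per unit search time: 0.095×34.6 + 0.0852×28.5 + 0.068×48.7 + 0.092×9.02 = 9.857 kJ/s.
Handling time per unit search time: 0.095×7.33 + 0.0852×29.4 + 0.068×38.8 + 0.092×22.9 = 7.946.
Rate = 9.857/(1 + 7.946) = 1.102 kJ/s.

1.10 kJ/s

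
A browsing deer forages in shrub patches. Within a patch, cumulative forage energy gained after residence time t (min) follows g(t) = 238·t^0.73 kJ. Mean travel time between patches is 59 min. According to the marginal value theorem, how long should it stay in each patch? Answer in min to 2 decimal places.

By the marginal value theorem, leave when the instantaneous gain rate g'(t) equals the habitat-wide average g(t)/(T + t).
g'(t) = 0.73·238·t^-0.27. Setting 0.73·238·t^-0.27 = 238·t^0.73/(59+t) gives 0.73(59+t) = t, so 0.27·t = 0.73×59.
t* = 0.73×59/0.27 = 159.5 min.

159.52 min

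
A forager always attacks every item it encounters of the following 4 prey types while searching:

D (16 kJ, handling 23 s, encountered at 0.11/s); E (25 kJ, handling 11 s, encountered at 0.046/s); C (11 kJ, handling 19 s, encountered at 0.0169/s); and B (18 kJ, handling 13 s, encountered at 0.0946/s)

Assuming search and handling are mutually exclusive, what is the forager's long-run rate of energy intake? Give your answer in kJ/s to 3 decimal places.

0.859 kJ/s

R = (0.11×16 + 0.046×25 + 0.0169×11 + 0.0946×18) / (1 + 0.11×23 + 0.046×11 + 0.0169×19 + 0.0946×13) = 4.799/5.587 = 0.8589 kJ/s.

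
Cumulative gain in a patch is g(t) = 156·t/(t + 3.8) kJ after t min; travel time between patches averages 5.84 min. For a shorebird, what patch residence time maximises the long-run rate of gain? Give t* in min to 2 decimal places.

4.71 min

Optimal t* satisfies g'(t*) = g(t*)/(T + t*).
g'(t) = 156·3.8/(t + 3.8)². Setting 156·3.8/(t+3.8)² = 156t/[(t+3.8)(5.84+t)] gives 3.8(5.84+t) = t(t+3.8), so t² = 3.8×5.84 = 22.19.
t* = √22.19 = 4.711 min.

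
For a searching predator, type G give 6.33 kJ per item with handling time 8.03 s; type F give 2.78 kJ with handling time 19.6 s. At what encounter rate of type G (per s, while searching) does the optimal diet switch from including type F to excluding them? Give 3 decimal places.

0.027 per s

The zero-one rule: include type F iff E₂/h₂ > λE₁/(1+λh₁). Equality gives the switch point.
λE₁h₂ = E₂ + λE₂h₁ ⇒ λ = E₂/(E₁h₂ − E₂h₁) = 2.78/(124.1 − 22.32) = 0.02732 per s.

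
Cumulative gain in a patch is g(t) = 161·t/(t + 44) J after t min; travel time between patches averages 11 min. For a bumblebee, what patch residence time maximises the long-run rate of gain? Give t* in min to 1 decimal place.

22.0 min

Optimal t* satisfies g'(t*) = g(t*)/(T + t*).
g'(t) = 161·44/(t + 44)². Setting 161·44/(t+44)² = 161t/[(t+44)(11+t)] gives 44(11+t) = t(t+44), so t² = 44×11 = 484.
t* = √484 = 22 min.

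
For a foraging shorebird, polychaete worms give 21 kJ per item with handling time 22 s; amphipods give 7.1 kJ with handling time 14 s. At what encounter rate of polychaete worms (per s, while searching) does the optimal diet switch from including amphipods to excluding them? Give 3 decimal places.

0.052 per s

Drop amphipods once their profitability E₂/h₂ falls below the rate achievable on polychaete worms alone: E₂/h₂ = λE₁/(1 + λh₁).
Solve for λ: λE₁h₂ = E₂(1 + λh₁) → λ(E₁h₂ − E₂h₁) = E₂ → λ = E₂/(E₁h₂ − E₂h₁).
λ = 7.1/(21×14 − 7.1×22) = 7.1/137.8 = 0.05152 per s.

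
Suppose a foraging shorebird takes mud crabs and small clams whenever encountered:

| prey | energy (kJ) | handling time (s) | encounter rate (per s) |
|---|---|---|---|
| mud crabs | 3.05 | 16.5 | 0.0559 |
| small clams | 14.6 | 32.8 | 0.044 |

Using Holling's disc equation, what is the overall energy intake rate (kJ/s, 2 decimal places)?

0.24 kJ/s

R = (0.0559×3.05 + 0.044×14.6) / (1 + 0.0559×16.5 + 0.044×32.8) = 0.8129/3.366 = 0.2415 kJ/s.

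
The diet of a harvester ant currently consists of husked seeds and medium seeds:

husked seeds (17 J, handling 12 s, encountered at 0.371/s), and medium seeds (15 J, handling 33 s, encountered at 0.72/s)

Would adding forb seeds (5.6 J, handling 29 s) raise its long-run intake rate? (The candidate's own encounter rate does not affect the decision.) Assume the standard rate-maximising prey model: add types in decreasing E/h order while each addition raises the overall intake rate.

No

Current rate: (0.371×17 + 0.72×15)/(1 + 0.371×12 + 0.72×33) = 0.5856 J/s.
Profitability of forb seeds: 5.6/29 = 0.1931 J/s.
Since 0.1931 < R, time spent handling forb seeds is better spent searching.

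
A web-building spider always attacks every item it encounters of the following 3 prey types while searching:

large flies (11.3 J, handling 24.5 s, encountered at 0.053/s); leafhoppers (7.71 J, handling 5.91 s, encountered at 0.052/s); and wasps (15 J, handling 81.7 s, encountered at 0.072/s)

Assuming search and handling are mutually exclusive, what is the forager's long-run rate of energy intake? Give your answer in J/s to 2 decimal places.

0.25 J/s

R = (0.053×11.3 + 0.052×7.71 + 0.072×15) / (1 + 0.053×24.5 + 0.052×5.91 + 0.072×81.7) = 2.08/8.488 = 0.245 J/s.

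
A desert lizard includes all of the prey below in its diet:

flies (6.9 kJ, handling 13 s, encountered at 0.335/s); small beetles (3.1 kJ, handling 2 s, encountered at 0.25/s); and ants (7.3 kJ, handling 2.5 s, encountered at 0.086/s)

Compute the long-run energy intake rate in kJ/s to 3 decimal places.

0.612 kJ/s

R = (0.335×6.9 + 0.25×3.1 + 0.086×7.3) / (1 + 0.335×13 + 0.25×2 + 0.086×2.5) = 3.714/6.07 = 0.6119 kJ/s.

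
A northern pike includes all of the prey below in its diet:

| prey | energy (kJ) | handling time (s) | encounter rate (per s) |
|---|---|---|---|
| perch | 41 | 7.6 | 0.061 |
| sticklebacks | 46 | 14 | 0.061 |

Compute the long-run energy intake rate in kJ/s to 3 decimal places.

2.290 kJ/s

Energy encountered per unit search time: 0.061×41 + 0.061×46 = 5.307 kJ/s.
Handling time per unit search time: 0.061×7.6 + 0.061×14 = 1.318.
Rate = 5.307/(1 + 1.318) = 2.29 kJ/s.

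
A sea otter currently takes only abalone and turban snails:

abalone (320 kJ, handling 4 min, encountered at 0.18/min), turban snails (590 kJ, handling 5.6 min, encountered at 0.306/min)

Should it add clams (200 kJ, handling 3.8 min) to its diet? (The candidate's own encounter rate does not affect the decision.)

On abalone and turban snails alone, R = ΣλE/(1+Σλh) = 238.1/3.434 = 69.36 kJ/min.
clams: E/h = 200/3.8 = 52.63 kJ/min.
Since 52.63 < R, time spent handling clams is better spent searching.

No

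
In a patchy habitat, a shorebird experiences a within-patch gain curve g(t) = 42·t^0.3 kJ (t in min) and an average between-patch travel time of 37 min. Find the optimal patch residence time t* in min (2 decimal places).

15.86 min

Optimal t* satisfies g'(t*) = g(t*)/(T + t*).
g'(t) = 0.3·42·t^-0.7. Setting 0.3·42·t^-0.7 = 42·t^0.3/(37+t) gives 0.3(37+t) = t, so 0.70·t = 0.3×37.
t* = 0.3×37/0.70 = 15.86 min.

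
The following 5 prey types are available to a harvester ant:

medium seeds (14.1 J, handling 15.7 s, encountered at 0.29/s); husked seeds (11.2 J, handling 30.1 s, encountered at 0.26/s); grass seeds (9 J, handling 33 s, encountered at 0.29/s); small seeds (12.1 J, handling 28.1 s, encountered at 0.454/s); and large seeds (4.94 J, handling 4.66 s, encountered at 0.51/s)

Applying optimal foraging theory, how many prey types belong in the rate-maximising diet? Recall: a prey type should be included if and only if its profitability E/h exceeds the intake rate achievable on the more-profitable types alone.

2

Profitabilities (E/h, J/s): large seeds 1.06, medium seeds 0.898, small seeds 0.431, husked seeds 0.372, grass seeds 0.273. Add prey in this order while the next type's profitability exceeds the intake rate on those already taken.
Rate on top 1: 0.7461. medium seeds: 0.898 > 0.7461 → include.
Rate on top 2: 0.8334. small seeds: 0.431 < 0.8334 → exclude; stop.
Optimal diet: large seeds, medium seeds — 2 of 5 types.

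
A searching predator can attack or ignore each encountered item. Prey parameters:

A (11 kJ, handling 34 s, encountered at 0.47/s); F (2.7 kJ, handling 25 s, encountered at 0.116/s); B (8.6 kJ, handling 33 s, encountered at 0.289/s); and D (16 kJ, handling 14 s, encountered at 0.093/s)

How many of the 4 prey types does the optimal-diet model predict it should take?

1

Rank by E/h (kJ/s): D 1.14, A 0.324, B 0.261, F 0.108. Include each in turn until the next type's E/h falls below the running intake rate.
Rate on top 1: 0.6464. A: 0.324 < 0.6464 → exclude; stop.
Optimal diet: D — 1 of 4 types.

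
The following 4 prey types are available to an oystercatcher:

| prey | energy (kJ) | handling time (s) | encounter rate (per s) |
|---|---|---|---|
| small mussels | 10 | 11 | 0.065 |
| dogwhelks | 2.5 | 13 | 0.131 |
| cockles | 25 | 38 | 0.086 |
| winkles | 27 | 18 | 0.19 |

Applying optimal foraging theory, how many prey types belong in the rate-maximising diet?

E/h in descending order: winkles 1.5, small mussels 0.909, cockles 0.658, dogwhelks 0.192 kJ/s. The optimal diet is the largest prefix of this list for which every included type satisfies E_i/h_i > R on the types above it.
Rate on top 1: 1.161. small mussels: 0.909 < 1.161 → exclude; stop.
Optimal diet: winkles — 1 of 4 types.

1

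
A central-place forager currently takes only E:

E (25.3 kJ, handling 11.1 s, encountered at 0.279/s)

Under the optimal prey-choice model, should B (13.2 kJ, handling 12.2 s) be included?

Current rate: (0.279×25.3)/(1 + 0.279×11.1) = 1.723 kJ/s.
Profitability of B: 13.2/12.2 = 1.082 kJ/s.
Since 1.082 < R, time spent handling B is better spent searching.

No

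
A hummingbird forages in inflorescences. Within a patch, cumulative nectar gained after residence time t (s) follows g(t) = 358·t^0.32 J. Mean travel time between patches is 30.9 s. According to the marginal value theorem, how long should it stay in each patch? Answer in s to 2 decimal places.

Maximise g(t)/(T+t): set derivative to zero → g'(t)(T+t) = g(t).
g'(t) = 0.32·358·t^-0.68. Setting 0.32·358·t^-0.68 = 358·t^0.32/(30.9+t) gives 0.32(30.9+t) = t, so 0.68·t = 0.32×30.9.
t* = 0.32×30.9/0.68 = 14.54 s.

14.54 s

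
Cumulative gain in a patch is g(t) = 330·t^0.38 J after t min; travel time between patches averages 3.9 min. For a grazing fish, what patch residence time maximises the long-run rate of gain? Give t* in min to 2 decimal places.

2.39 min

Maximise g(t)/(T+t): set derivative to zero → g'(t)(T+t) = g(t).
g'(t) = 0.38·330·t^-0.62. Setting 0.38·330·t^-0.62 = 330·t^0.38/(3.9+t) gives 0.38(3.9+t) = t, so 0.62·t = 0.38×3.9.
t* = 0.38×3.9/0.62 = 2.39 min.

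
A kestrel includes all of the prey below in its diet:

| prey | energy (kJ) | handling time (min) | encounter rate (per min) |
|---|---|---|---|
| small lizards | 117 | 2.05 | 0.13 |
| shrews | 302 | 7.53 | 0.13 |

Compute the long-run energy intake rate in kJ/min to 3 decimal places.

24.258 kJ/min

Energy encountered per unit search time: 0.13×117 + 0.13×302 = 54.47 kJ/min.
Handling time per unit search time: 0.13×2.05 + 0.13×7.53 = 1.245.
Rate = 54.47/(1 + 1.245) = 24.26 kJ/min.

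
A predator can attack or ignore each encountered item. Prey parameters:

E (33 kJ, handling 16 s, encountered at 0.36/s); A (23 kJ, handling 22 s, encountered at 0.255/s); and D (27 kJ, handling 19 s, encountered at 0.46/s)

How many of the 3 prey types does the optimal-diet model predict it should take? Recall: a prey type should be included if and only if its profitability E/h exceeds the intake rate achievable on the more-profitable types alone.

E/h in descending order: E 2.06, D 1.42, A 1.05 kJ/s. The optimal diet is the largest prefix of this list for which every included type satisfies E_i/h_i > R on the types above it.
Rate on top 1: 1.757. D: 1.42 < 1.757 → exclude; stop.
Optimal diet: E — 1 of 3 types.

1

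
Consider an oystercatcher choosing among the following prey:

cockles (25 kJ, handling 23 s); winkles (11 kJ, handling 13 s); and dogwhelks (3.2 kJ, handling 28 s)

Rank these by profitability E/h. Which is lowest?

Profitability E/h (kJ/s): cockles = 25/23 = 1.09, winkles = 11/13 = 0.846, dogwhelks = 3.2/28 = 0.114.
Ranked: cockles > winkles > dogwhelks.

dogwhelks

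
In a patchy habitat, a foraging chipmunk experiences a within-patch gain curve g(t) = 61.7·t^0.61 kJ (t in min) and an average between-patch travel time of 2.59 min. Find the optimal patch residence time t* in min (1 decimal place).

By the marginal value theorem, leave when the instantaneous gain rate g'(t) equals the habitat-wide average g(t)/(T + t).
g'(t) = 0.61·61.7·t^-0.39. Setting 0.61·61.7·t^-0.39 = 61.7·t^0.61/(2.59+t) gives 0.61(2.59+t) = t, so 0.39·t = 0.61×2.59.
t* = 0.61×2.59/0.39 = 4.051 min.

4.1 min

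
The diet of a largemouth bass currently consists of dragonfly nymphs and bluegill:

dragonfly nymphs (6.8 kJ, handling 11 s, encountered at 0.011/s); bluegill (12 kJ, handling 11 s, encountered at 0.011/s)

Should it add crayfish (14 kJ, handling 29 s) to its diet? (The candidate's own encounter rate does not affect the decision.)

Intake rate on the current diet: R = (0.011×6.8 + 0.011×12) / (1 + 0.011×11 + 0.011×11) = 0.2068/1.242 = 0.1665 kJ/s.
Profitability of crayfish: 14/29 = 0.4828 kJ/s.
0.4828 > 0.1665, so adding crayfish raises the average — include it.

Yes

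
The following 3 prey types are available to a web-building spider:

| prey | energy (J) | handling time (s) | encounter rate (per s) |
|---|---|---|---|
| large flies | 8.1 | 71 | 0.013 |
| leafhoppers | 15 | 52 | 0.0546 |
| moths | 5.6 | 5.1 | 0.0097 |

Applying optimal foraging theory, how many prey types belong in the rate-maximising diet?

2

Rank by E/h (J/s): moths 1.1, leafhoppers 0.288, large flies 0.114. Include each in turn until the next type's E/h falls below the running intake rate.
Rate on top 1: 0.05176. leafhoppers: 0.288 > 0.05176 → include.
Rate on top 2: 0.2246. large flies: 0.114 < 0.2246 → exclude; stop.
Optimal diet: moths, leafhoppers — 2 of 3 types.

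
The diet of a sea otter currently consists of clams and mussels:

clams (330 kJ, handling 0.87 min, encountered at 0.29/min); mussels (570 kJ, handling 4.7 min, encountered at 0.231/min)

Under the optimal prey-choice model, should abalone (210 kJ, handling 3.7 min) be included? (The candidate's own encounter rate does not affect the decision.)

No

On clams and mussels alone, R = ΣλE/(1+Σλh) = 227.4/2.338 = 97.25 kJ/min.
abalone: E/h = 210/3.7 = 56.76 kJ/min.
Since 56.76 < R, time spent handling abalone is better spent searching.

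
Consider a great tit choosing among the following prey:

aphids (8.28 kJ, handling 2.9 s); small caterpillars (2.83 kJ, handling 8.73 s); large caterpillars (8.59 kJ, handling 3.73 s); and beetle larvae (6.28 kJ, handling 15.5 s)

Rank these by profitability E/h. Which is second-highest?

Profitability E/h (kJ/s): aphids = 8.28/2.9 = 2.86, small caterpillars = 2.83/8.73 = 0.324, large caterpillars = 8.59/3.73 = 2.3, beetle larvae = 6.28/15.5 = 0.405.
Ranked: aphids > large caterpillars > beetle larvae > small caterpillars.

large caterpillars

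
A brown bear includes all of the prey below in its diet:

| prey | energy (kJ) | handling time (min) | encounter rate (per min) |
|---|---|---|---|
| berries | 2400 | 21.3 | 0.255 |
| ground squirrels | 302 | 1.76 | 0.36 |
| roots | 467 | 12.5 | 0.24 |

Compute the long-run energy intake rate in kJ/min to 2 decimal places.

82.74 kJ/min

R = (0.255×2400 + 0.36×302 + 0.24×467) / (1 + 0.255×21.3 + 0.36×1.76 + 0.24×12.5) = 832.8/10.07 = 82.74 kJ/min.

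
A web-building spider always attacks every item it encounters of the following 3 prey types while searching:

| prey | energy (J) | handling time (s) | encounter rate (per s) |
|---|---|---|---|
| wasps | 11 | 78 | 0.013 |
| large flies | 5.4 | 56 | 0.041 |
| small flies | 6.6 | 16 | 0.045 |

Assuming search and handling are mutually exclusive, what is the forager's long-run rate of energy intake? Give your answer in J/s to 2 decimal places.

Energy encountered per unit search time: 0.013×11 + 0.041×5.4 + 0.045×6.6 = 0.6614 J/s.
Handling time per unit search time: 0.013×78 + 0.041×56 + 0.045×16 = 4.03.
Rate = 0.6614/(1 + 4.03) = 0.1315 J/s.

0.13 J/s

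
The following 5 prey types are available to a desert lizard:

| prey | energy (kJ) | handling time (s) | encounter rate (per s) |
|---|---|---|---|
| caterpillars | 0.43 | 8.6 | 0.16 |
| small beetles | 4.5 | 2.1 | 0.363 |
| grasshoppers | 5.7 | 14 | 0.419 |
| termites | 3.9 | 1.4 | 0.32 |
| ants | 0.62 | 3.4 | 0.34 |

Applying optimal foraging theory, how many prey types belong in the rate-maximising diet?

E/h in descending order: termites 2.79, small beetles 2.14, grasshoppers 0.407, ants 0.182, caterpillars 0.05 kJ/s. The optimal diet is the largest prefix of this list for which every included type satisfies E_i/h_i > R on the types above it.
Rate on top 1: 0.8619. small beetles: 2.14 > 0.8619 → include.
Rate on top 2: 1.304. grasshoppers: 0.407 < 1.304 → exclude; stop.
Optimal diet: termites, small beetles — 2 of 5 types.

2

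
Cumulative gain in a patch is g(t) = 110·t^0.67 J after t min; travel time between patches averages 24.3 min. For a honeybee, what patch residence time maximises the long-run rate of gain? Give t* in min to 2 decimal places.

49.34 min

Optimal t* satisfies g'(t*) = g(t*)/(T + t*).
g'(t) = 0.67·110·t^-0.33. Setting 0.67·110·t^-0.33 = 110·t^0.67/(24.3+t) gives 0.67(24.3+t) = t, so 0.33·t = 0.67×24.3.
t* = 0.67×24.3/0.33 = 49.34 min.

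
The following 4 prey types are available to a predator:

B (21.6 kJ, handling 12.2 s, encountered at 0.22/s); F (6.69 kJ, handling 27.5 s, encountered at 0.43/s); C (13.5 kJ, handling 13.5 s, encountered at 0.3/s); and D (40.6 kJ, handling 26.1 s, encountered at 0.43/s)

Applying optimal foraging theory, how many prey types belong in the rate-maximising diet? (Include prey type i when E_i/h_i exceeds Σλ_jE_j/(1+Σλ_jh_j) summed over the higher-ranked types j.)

Rank by E/h (kJ/s): B 1.77, D 1.56, C 1, F 0.243. Include each in turn until the next type's E/h falls below the running intake rate.
Rate on top 1: 1.29. D: 1.56 > 1.29 → include.
Rate on top 2: 1.49. C: 1 < 1.49 → exclude; stop.
Optimal diet: B, D — 2 of 4 types.

2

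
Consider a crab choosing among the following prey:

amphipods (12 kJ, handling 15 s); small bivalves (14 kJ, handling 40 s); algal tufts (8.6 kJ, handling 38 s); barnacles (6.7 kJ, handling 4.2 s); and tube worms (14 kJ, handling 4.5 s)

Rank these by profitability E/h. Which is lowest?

algal tufts

In descending order of E/h:
tube worms: 14/4.5 = 3.11 kJ/s
barnacles: 6.7/4.2 = 1.6 kJ/s
amphipods: 12/15 = 0.8 kJ/s
small bivalves: 14/40 = 0.35 kJ/s
algal tufts: 8.6/38 = 0.226 kJ/s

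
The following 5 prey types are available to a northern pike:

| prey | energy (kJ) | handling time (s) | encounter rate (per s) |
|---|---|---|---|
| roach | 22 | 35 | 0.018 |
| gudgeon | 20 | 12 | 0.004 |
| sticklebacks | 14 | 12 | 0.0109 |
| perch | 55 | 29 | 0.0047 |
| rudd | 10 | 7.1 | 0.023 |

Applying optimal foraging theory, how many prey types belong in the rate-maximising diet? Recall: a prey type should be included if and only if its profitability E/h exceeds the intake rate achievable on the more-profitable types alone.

5

Rank by E/h (kJ/s): perch 1.9, gudgeon 1.67, rudd 1.41, sticklebacks 1.17, roach 0.629. Include each in turn until the next type's E/h falls below the running intake rate.
Rate on top 1: 0.2275. gudgeon: 1.67 > 0.2275 → include.
Rate on top 2: 0.2858. rudd: 1.41 > 0.2858 → include.
Rate on top 3: 0.4219. sticklebacks: 1.17 > 0.4219 → include.
Rate on top 4: 0.4878. roach: 0.629 > 0.4878 → include.
Optimal diet: perch, gudgeon, rudd, sticklebacks, roach — 5 of 5 types.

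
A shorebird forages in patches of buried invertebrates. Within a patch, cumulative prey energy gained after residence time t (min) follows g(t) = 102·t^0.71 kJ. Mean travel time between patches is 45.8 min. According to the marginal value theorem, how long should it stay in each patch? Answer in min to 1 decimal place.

112.1 min

Maximise g(t)/(T+t): set derivative to zero → g'(t)(T+t) = g(t).
g'(t) = 0.71·102·t^-0.29. Setting 0.71·102·t^-0.29 = 102·t^0.71/(45.8+t) gives 0.71(45.8+t) = t, so 0.29·t = 0.71×45.8.
t* = 0.71×45.8/0.29 = 112.1 min.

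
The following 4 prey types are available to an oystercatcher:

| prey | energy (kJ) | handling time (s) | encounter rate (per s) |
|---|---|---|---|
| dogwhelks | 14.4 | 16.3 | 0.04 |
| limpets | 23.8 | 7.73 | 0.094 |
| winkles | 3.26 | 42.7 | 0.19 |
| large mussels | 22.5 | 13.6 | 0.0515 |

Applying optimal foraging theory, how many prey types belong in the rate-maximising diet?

2

E/h in descending order: limpets 3.08, large mussels 1.65, dogwhelks 0.883, winkles 0.0763 kJ/s. The optimal diet is the largest prefix of this list for which every included type satisfies E_i/h_i > R on the types above it.
Rate on top 1: 1.296. large mussels: 1.65 > 1.296 → include.
Rate on top 2: 1.399. dogwhelks: 0.883 < 1.399 → exclude; stop.
Optimal diet: limpets, large mussels — 2 of 4 types.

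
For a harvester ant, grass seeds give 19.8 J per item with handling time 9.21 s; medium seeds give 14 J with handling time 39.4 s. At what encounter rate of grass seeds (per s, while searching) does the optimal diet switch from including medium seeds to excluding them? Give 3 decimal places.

0.021 per s

The zero-one rule: include medium seeds iff E₂/h₂ > λE₁/(1+λh₁). Equality gives the switch point.
λE₁h₂ = E₂ + λE₂h₁ ⇒ λ = E₂/(E₁h₂ − E₂h₁) = 14/(780.1 − 128.9) = 0.0215 per s.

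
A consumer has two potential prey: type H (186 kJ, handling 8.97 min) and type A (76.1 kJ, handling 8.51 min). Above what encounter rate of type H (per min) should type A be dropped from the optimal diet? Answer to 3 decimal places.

At the threshold, the rate on type H alone equals the profitability of type A: λ·186/(1 + λ·8.97) = 76.1/8.51 = 8.942.
Rearranging, λ(186 − 8.942×8.97) = 8.942, so λ = 8.942/105.8 = 0.08453 per min.

0.085 per min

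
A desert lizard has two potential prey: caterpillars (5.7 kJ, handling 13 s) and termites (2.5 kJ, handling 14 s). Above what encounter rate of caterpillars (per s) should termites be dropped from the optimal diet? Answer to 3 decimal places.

0.053 per s

At the threshold, the rate on caterpillars alone equals the profitability of termites: λ·5.7/(1 + λ·13) = 2.5/14 = 0.1786.
Rearranging, λ(5.7 − 0.1786×13) = 0.1786, so λ = 0.1786/3.379 = 0.05285 per s.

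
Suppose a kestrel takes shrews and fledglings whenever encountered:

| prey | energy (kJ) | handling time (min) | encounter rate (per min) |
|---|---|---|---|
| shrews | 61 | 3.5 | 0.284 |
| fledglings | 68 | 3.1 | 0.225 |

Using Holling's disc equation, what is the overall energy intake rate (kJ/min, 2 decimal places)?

12.12 kJ/min

R = Σλ_iE_i / (1 + Σλ_ih_i)
Numerator: 0.284×61 + 0.225×68 = 32.62
Denominator: 1 + 0.284×3.5 + 0.225×3.1 = 2.692
R = 32.62/2.692 = 12.12 kJ/min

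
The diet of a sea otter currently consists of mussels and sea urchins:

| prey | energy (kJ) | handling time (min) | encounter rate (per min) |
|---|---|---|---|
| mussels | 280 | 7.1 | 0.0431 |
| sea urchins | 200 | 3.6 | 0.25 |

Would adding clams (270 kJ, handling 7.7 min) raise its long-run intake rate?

Intake rate on the current diet: R = (0.0431×280 + 0.25×200) / (1 + 0.0431×7.1 + 0.25×3.6) = 62.07/2.206 = 28.14 kJ/min.
clams: E/h = 270/7.7 = 35.06 kJ/min.
35.06 > 28.14, so adding clams raises the average — include it.

Yes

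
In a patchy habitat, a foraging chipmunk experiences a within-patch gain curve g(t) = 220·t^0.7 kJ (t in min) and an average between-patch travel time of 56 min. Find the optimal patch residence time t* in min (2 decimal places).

130.67 min

Optimal t* satisfies g'(t*) = g(t*)/(T + t*).
g'(t) = 0.7·220·t^-0.3. Setting 0.7·220·t^-0.3 = 220·t^0.7/(56+t) gives 0.7(56+t) = t, so 0.30·t = 0.7×56.
t* = 0.7×56/0.30 = 130.7 min.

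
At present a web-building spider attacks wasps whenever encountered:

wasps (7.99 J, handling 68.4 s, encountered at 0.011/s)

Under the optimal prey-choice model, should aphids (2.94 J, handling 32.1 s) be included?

Intake rate on the current diet: R = (0.011×7.99) / (1 + 0.011×68.4) = 0.08789/1.752 = 0.05015 J/s.
Profitability of aphids: 2.94/32.1 = 0.09159 J/s.
Since 0.09159 > R, including aphids increases the long-run rate.

Yes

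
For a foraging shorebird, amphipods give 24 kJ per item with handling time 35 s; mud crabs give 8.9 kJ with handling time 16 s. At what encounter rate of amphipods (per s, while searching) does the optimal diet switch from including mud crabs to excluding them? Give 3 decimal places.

At the threshold, the rate on amphipods alone equals the profitability of mud crabs: λ·24/(1 + λ·35) = 8.9/16 = 0.5563.
Rearranging, λ(24 − 0.5563×35) = 0.5563, so λ = 0.5563/4.531 = 0.1228 per s.

0.123 per s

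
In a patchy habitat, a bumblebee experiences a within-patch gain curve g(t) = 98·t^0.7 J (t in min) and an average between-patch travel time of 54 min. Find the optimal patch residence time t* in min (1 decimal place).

By the marginal value theorem, leave when the instantaneous gain rate g'(t) equals the habitat-wide average g(t)/(T + t).
g'(t) = 0.7·98·t^-0.3. Setting 0.7·98·t^-0.3 = 98·t^0.7/(54+t) gives 0.7(54+t) = t, so 0.30·t = 0.7×54.
t* = 0.7×54/0.30 = 126 min.

126.0 min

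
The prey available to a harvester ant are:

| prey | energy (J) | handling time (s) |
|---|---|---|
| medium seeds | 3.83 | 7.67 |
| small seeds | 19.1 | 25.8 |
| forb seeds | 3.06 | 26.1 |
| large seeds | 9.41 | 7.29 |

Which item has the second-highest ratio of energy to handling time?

In descending order of E/h:
large seeds: 9.41/7.29 = 1.29 J/s
small seeds: 19.1/25.8 = 0.74 J/s
medium seeds: 3.83/7.67 = 0.499 J/s
forb seeds: 3.06/26.1 = 0.117 J/s

small seeds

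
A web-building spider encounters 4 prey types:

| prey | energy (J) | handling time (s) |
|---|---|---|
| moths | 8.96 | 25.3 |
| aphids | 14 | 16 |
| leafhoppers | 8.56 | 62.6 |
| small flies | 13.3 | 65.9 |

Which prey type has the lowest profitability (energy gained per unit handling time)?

In descending order of E/h:
aphids: 14/16 = 0.875 J/s
moths: 8.96/25.3 = 0.354 J/s
small flies: 13.3/65.9 = 0.202 J/s
leafhoppers: 8.56/62.6 = 0.137 J/s

leafhoppers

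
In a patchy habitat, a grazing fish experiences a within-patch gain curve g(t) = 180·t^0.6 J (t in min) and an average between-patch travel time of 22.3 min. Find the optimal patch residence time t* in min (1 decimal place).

33.5 min

Optimal t* satisfies g'(t*) = g(t*)/(T + t*).
g'(t) = 0.6·180·t^-0.4. Setting 0.6·180·t^-0.4 = 180·t^0.6/(22.3+t) gives 0.6(22.3+t) = t, so 0.40·t = 0.6×22.3.
t* = 0.6×22.3/0.40 = 33.45 min.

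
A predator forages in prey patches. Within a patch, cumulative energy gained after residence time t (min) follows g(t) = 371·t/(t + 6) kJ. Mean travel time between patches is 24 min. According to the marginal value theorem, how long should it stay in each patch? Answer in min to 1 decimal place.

12.0 min

By the marginal value theorem, leave when the instantaneous gain rate g'(t) equals the habitat-wide average g(t)/(T + t).
g'(t) = 371·6/(t + 6)². Setting 371·6/(t+6)² = 371t/[(t+6)(24+t)] gives 6(24+t) = t(t+6), so t² = 6×24 = 144.
t* = √144 = 12 min.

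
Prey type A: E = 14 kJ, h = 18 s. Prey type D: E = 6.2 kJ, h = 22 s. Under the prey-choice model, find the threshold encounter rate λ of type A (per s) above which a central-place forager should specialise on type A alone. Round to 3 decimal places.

0.032 per s

At the threshold, the rate on type A alone equals the profitability of type D: λ·14/(1 + λ·18) = 6.2/22 = 0.2818.
Rearranging, λ(14 − 0.2818×18) = 0.2818, so λ = 0.2818/8.927 = 0.03157 per s.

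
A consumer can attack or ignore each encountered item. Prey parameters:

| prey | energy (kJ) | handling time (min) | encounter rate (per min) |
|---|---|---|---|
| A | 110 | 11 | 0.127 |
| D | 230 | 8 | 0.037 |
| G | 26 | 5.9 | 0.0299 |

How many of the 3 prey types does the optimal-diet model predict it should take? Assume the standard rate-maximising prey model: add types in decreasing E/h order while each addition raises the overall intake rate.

2

Profitabilities (E/h, kJ/min): D 28.8, A 10, G 4.41. Add prey in this order while the next type's profitability exceeds the intake rate on those already taken.
Rate on top 1: 6.566. A: 10 > 6.566 → include.
Rate on top 2: 8.348. G: 4.41 < 8.348 → exclude; stop.
Optimal diet: D, A — 2 of 3 types.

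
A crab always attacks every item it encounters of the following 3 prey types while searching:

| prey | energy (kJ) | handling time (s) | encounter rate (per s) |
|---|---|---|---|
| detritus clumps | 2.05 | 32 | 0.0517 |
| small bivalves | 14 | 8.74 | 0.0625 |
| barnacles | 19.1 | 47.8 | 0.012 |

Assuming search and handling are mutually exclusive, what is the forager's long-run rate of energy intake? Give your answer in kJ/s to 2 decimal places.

R = Σλ_iE_i / (1 + Σλ_ih_i)
Numerator: 0.0517×2.05 + 0.0625×14 + 0.012×19.1 = 1.21
Denominator: 1 + 0.0517×32 + 0.0625×8.74 + 0.012×47.8 = 3.774
R = 1.21/3.774 = 0.3206 kJ/s

0.32 kJ/s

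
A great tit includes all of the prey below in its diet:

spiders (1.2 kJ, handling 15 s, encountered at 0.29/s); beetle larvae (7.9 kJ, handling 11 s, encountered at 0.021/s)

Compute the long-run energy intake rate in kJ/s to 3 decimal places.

0.092 kJ/s

R = Σλ_iE_i / (1 + Σλ_ih_i)
Numerator: 0.29×1.2 + 0.021×7.9 = 0.5139
Denominator: 1 + 0.29×15 + 0.021×11 = 5.581
R = 0.5139/5.581 = 0.09208 kJ/s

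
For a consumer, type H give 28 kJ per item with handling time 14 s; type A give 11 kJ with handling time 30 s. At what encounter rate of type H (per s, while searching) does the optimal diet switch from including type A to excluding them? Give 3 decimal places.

0.016 per s

At the threshold, the rate on type H alone equals the profitability of type A: λ·28/(1 + λ·14) = 11/30 = 0.3667.
Rearranging, λ(28 − 0.3667×14) = 0.3667, so λ = 0.3667/22.87 = 0.01603 per s.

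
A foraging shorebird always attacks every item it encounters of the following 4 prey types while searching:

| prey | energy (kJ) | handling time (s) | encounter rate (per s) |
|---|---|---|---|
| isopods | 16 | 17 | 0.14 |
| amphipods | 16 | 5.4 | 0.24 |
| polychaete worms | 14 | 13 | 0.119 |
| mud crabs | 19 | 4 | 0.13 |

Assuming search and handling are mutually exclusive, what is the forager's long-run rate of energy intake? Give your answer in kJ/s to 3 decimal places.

Energy encountered per unit search time: 0.14×16 + 0.24×16 + 0.119×14 + 0.13×19 = 10.22 kJ/s.
Handling time per unit search time: 0.14×17 + 0.24×5.4 + 0.119×13 + 0.13×4 = 5.743.
Rate = 10.22/(1 + 5.743) = 1.515 kJ/s.

1.515 kJ/s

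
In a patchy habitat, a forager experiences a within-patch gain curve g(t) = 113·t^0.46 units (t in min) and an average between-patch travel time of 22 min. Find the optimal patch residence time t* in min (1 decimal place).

18.7 min

Optimal t* satisfies g'(t*) = g(t*)/(T + t*).
g'(t) = 0.46·113·t^-0.54. Setting 0.46·113·t^-0.54 = 113·t^0.46/(22+t) gives 0.46(22+t) = t, so 0.54·t = 0.46×22.
t* = 0.46×22/0.54 = 18.74 min.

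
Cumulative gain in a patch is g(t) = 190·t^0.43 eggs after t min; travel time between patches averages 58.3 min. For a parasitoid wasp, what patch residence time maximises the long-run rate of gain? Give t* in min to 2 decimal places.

43.98 min

Optimal t* satisfies g'(t*) = g(t*)/(T + t*).
g'(t) = 0.43·190·t^-0.57. Setting 0.43·190·t^-0.57 = 190·t^0.43/(58.3+t) gives 0.43(58.3+t) = t, so 0.57·t = 0.43×58.3.
t* = 0.43×58.3/0.57 = 43.98 min.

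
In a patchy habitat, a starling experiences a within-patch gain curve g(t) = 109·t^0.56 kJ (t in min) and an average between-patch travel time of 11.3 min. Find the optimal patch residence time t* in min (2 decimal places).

By the marginal value theorem, leave when the instantaneous gain rate g'(t) equals the habitat-wide average g(t)/(T + t).
g'(t) = 0.56·109·t^-0.44. Setting 0.56·109·t^-0.44 = 109·t^0.56/(11.3+t) gives 0.56(11.3+t) = t, so 0.44·t = 0.56×11.3.
t* = 0.56×11.3/0.44 = 14.38 min.

14.38 min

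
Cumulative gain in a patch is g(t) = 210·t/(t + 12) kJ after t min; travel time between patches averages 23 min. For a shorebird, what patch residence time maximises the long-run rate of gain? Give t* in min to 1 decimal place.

16.6 min

By the marginal value theorem, leave when the instantaneous gain rate g'(t) equals the habitat-wide average g(t)/(T + t).
g'(t) = 210·12/(t + 12)². Setting 210·12/(t+12)² = 210t/[(t+12)(23+t)] gives 12(23+t) = t(t+12), so t² = 12×23 = 276.
t* = √276 = 16.61 min.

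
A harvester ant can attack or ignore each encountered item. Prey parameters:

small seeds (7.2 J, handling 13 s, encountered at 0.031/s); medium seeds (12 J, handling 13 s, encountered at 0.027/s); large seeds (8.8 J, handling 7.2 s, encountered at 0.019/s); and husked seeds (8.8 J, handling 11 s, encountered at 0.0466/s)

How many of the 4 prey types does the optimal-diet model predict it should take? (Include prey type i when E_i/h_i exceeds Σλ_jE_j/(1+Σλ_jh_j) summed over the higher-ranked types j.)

4

E/h in descending order: large seeds 1.22, medium seeds 0.923, husked seeds 0.8, small seeds 0.554 J/s. The optimal diet is the largest prefix of this list for which every included type satisfies E_i/h_i > R on the types above it.
Rate on top 1: 0.1471. medium seeds: 0.923 > 0.1471 → include.
Rate on top 2: 0.3302. husked seeds: 0.8 > 0.3302 → include.
Rate on top 3: 0.4505. small seeds: 0.554 > 0.4505 → include.
Optimal diet: large seeds, medium seeds, husked seeds, small seeds — 4 of 4 types.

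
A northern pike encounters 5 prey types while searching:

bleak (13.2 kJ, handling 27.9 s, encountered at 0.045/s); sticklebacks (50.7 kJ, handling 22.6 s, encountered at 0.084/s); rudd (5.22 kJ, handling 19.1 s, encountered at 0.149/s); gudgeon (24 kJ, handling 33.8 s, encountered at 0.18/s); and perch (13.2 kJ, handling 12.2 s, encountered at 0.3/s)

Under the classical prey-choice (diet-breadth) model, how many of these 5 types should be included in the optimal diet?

Profitabilities (E/h, kJ/s): sticklebacks 2.24, perch 1.08, gudgeon 0.71, bleak 0.473, rudd 0.273. Add prey in this order while the next type's profitability exceeds the intake rate on those already taken.
Rate on top 1: 1.469. perch: 1.08 < 1.469 → exclude; stop.
Optimal diet: sticklebacks — 1 of 5 types.

1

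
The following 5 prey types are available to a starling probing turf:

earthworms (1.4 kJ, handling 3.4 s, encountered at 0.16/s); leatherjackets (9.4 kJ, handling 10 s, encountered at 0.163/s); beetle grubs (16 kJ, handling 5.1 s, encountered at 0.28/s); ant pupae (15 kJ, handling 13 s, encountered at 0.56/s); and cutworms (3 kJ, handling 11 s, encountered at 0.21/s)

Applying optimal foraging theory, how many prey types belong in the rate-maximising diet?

1

Profitabilities (E/h, kJ/s): beetle grubs 3.14, ant pupae 1.15, leatherjackets 0.94, earthworms 0.412, cutworms 0.273. Add prey in this order while the next type's profitability exceeds the intake rate on those already taken.
Rate on top 1: 1.845. ant pupae: 1.15 < 1.845 → exclude; stop.
Optimal diet: beetle grubs — 1 of 5 types.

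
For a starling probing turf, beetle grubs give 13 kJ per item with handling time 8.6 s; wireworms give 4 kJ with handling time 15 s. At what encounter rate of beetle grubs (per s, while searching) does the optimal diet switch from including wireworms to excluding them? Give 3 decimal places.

0.025 per s

Drop wireworms once their profitability E₂/h₂ falls below the rate achievable on beetle grubs alone: E₂/h₂ = λE₁/(1 + λh₁).
Solve for λ: λE₁h₂ = E₂(1 + λh₁) → λ(E₁h₂ − E₂h₁) = E₂ → λ = E₂/(E₁h₂ − E₂h₁).
λ = 4/(13×15 − 4×8.6) = 4/160.6 = 0.02491 per s.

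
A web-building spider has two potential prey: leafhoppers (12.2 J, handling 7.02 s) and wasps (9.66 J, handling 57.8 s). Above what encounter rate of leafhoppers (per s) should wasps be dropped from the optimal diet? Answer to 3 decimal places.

Drop wasps once their profitability E₂/h₂ falls below the rate achievable on leafhoppers alone: E₂/h₂ = λE₁/(1 + λh₁).
Solve for λ: λE₁h₂ = E₂(1 + λh₁) → λ(E₁h₂ − E₂h₁) = E₂ → λ = E₂/(E₁h₂ − E₂h₁).
λ = 9.66/(12.2×57.8 − 9.66×7.02) = 9.66/637.3 = 0.01516 per s.

0.015 per s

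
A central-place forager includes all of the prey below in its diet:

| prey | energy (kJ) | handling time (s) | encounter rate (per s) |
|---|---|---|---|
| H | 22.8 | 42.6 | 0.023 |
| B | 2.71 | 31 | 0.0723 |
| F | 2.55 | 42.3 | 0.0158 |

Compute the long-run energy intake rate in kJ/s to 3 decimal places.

R = Σλ_iE_i / (1 + Σλ_ih_i)
Numerator: 0.023×22.8 + 0.0723×2.71 + 0.0158×2.55 = 0.7606
Denominator: 1 + 0.023×42.6 + 0.0723×31 + 0.0158×42.3 = 4.889
R = 0.7606/4.889 = 0.1556 kJ/s

0.156 kJ/s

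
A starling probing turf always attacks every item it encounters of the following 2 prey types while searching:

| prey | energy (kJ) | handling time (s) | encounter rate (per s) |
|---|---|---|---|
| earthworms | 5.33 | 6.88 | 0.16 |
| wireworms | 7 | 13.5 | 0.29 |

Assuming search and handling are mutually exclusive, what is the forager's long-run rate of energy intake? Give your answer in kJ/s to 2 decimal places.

Energy encountered per unit search time: 0.16×5.33 + 0.29×7 = 2.883 kJ/s.
Handling time per unit search time: 0.16×6.88 + 0.29×13.5 = 5.016.
Rate = 2.883/(1 + 5.016) = 0.4792 kJ/s.

0.48 kJ/s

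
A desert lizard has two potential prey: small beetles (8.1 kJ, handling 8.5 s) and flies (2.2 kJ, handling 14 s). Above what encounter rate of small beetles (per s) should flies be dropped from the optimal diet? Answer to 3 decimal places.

0.023 per s

The zero-one rule: include flies iff E₂/h₂ > λE₁/(1+λh₁). Equality gives the switch point.
λE₁h₂ = E₂ + λE₂h₁ ⇒ λ = E₂/(E₁h₂ − E₂h₁) = 2.2/(113.4 − 18.7) = 0.02323 per s.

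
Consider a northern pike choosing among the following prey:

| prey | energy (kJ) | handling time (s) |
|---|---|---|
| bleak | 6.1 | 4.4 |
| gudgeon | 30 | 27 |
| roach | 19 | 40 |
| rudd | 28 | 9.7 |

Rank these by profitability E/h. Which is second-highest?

Profitability E/h (kJ/s): bleak = 6.1/4.4 = 1.39, gudgeon = 30/27 = 1.11, roach = 19/40 = 0.475, rudd = 28/9.7 = 2.89.
Ranked: rudd > bleak > gudgeon > roach.

bleak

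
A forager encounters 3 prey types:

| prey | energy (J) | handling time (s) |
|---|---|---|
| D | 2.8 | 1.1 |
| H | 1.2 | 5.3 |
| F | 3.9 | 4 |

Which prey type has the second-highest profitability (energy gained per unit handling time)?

F

Profitability E/h (J/s): D = 2.8/1.1 = 2.55, H = 1.2/5.3 = 0.226, F = 3.9/4 = 0.975.
Ranked: D > F > H.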